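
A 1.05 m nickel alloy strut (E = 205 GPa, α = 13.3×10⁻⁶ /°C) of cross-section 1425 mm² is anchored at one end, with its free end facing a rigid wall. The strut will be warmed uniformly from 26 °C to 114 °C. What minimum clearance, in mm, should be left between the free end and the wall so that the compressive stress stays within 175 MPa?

g ≈ 0.333 mm

Free expansion if unrestrained: δ_free = αΔT L = 13.3×10⁻⁶ × 88 × 1050 = 1.229 mm.
A stress of 175 MPa corresponds to the wall pushing the strut back by σL/E = 175×1050/(205×10³) = 0.8963 mm.
So the gap has to take up the difference, g_min = δ_free − σL/E = 1.229 − 0.8963 = 0.3326 mm.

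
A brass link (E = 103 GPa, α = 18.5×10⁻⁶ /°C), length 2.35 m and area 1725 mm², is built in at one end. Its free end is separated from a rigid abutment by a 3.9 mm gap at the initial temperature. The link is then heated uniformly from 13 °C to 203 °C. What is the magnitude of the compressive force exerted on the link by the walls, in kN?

P ≈ 330 kN

If the wall were absent the link would grow by αΔT L = 18.5×10⁻⁶ × 190 × 2350 = 8.26 mm.
The gap closes (δ_free > 3.9 mm) and the wall then resists a further 8.26 − 3.9 = 4.36 mm of expansion.
That suppressed elongation corresponds to σ = E·Δ/L = 103×10³ × 4.36/2350 = 191.1 MPa.
P = σA = 191.1 × 1725 = 329.7 kN.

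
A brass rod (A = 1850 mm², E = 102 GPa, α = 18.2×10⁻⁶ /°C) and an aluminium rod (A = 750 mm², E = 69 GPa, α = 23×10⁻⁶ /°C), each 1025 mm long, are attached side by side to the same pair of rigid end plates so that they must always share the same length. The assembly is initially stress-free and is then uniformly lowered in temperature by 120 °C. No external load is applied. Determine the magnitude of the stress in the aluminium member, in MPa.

σ ≈ 31.2 MPa (tensile)

Both members must finish at the same length. With the larger α, the aluminium tends to over-contract; the plates restrain it, putting the aluminium in tension and the brass in compression. With no external load the two internal forces are equal and opposite, magnitude P.
Setting the final lengths equal and cancelling L: (α₁ − α₂)ΔT = P/(A₁E₁) + P/(A₂E₂).
|α₁ − α₂|·ΔT = 4.8×10⁻⁶ × 120 = 0.000576.
1/(A₁E₁) + 1/(A₂E₂) = 1/(1850×102×10³) + 1/(750×69×10³) = 2.462×10⁻⁸ N⁻¹.
P = 0.000576 / 2.462×10⁻⁸ = 23390 N = 23.39 kN.
σ_{aluminium} = P/A₂ = 23390/750 = 31.19 MPa, tensile.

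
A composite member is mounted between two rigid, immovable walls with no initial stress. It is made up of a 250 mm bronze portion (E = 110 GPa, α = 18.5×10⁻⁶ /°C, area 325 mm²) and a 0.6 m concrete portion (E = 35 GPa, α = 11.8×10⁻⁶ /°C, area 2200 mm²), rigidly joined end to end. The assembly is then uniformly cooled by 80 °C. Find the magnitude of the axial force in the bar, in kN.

If the supports were absent, the total length change would be Σ αᵢΔT Lᵢ = 18.5×10⁻⁶×80×250 + 11.8×10⁻⁶×80×600 = 0.9364 mm.
The rigid supports impose zero overall length change; the single axial force P common to all segments must satisfy P Σ Lᵢ/(AᵢEᵢ) = δ_free.
The series flexibility is Σ Lᵢ/(AᵢEᵢ) = 250/(325×110×10³) + 600/(2200×35×10³) = 1.479×10⁻⁵ mm/N.
P = 0.9364 / 1.479×10⁻⁵ = 63330 N = 63.33 kN, tensile.

P ≈ 63.3 kN (tensile)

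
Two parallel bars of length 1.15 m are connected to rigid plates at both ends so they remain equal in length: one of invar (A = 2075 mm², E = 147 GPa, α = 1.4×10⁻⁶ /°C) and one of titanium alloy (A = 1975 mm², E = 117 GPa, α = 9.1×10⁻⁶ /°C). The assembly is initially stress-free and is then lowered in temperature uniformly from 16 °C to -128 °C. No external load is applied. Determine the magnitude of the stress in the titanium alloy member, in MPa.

Equilibrium of a rigid end plate with no external load gives equal and opposite internal forces ±P in the two members. Since α_{titanium alloy} > α_{invar}, cooling drives the titanium alloy into tension and the invar into compression.
Compatibility of the two members (thermal + elastic change equal): (α₁ − α₂)ΔT = P·[1/(A₁E₁) + 1/(A₂E₂)].
|α₁ − α₂|·ΔT = 7.7×10⁻⁶ × 144 = 0.001109.
1/(A₁E₁) + 1/(A₂E₂) = 1/(2075×147×10³) + 1/(1975×117×10³) = 7.606×10⁻⁹ N⁻¹.
So P = 0.001109 / 7.606×10⁻⁹ = 145.8 kN.
σ_{titanium alloy} = P/A₂ = 145800/1975 = 73.81 MPa, tensile.

σ ≈ 73.8 MPa (tensile)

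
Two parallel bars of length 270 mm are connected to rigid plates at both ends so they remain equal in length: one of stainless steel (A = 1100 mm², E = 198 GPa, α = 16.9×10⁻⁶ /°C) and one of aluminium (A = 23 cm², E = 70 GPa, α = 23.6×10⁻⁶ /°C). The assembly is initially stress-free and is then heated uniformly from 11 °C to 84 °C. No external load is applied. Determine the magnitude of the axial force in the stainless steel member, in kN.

Equilibrium of a rigid end plate with no external load gives equal and opposite internal forces ±P in the two members. Since α_{aluminium} > α_{stainless steel}, heating drives the aluminium into compression and the stainless steel into tension.
Compatibility of the two members (thermal + elastic change equal): (α₁ − α₂)ΔT = P·[1/(A₁E₁) + 1/(A₂E₂)].
|α₁ − α₂|·ΔT = 6.7×10⁻⁶ × 73 = 0.0004891.
1/(A₁E₁) + 1/(A₂E₂) = 1/(1100×198×10³) + 1/(2300×70×10³) = 1.08×10⁻⁸ N⁻¹.
So P = 0.0004891 / 1.08×10⁻⁸ = 45.28 kN.

P ≈ 45.3 kN (tensile in the stainless steel)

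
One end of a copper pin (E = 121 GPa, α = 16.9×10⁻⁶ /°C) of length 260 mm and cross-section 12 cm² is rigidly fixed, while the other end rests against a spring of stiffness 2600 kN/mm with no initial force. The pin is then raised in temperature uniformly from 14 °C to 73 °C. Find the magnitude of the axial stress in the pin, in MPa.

Free thermal expansion: δ_free = αΔT L = 16.9×10⁻⁶ × 59 × 260 = 0.2592 mm.
With a force P in the spring, the elastic change of the pin is PL/(AE) and that of the spring is P/k; compatibility requires their sum to equal δ_free.
P [ L/(AE) + 1/k ] = δ_free → P [ 260/(1200×121×10³) + 1/(2600×10³) ] = 0.2592.
P = 0.2592 / 2.175×10⁻⁶ = 119200 N.
σ = P/A = 119200/1200 = 99.32 MPa.

σ ≈ 99.3 MPa (compressive)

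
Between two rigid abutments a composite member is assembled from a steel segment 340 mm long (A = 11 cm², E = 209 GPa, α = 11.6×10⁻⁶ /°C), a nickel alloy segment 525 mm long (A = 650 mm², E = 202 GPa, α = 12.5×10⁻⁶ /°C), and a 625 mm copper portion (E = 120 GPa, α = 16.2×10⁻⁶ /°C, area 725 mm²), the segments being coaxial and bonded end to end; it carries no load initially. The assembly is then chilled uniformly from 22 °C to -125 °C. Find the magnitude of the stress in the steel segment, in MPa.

σ ≈ 218 MPa (tensile)

If the supports were absent, the total length change would be Σ αᵢΔT Lᵢ = 11.6×10⁻⁶×147×340 + 12.5×10⁻⁶×147×525 + 16.2×10⁻⁶×147×625 = 3.033 mm.
The walls prevent any net length change, so an axial force P (same in every segment) develops. Compatibility: P · Σ Lᵢ/(AᵢEᵢ) = δ_free.
Σ Lᵢ/(AᵢEᵢ) = 340/(1100×209×10³) + 525/(650×202×10³) + 625/(725×120×10³) = 1.266×10⁻⁵ mm/N.
Hence P = δ_free / Σ(L/AE) = 3.033/1.266×10⁻⁵ = 239.5 kN (tensile).
σ_{steel} = P / A = 239500 / 1100 = 217.8 MPa.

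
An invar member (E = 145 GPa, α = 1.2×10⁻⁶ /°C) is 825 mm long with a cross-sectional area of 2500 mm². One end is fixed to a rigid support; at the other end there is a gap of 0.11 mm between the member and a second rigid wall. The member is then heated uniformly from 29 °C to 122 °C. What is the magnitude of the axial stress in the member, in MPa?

σ ≈ 0 MPa

Free thermal elongation = αΔT L = 1.2×10⁻⁶ × 93 × 825 = 0.09207 mm.
Since δ_free = 0.0921 mm is less than the 0.11 mm gap, the member never touches the wall. No axial force develops.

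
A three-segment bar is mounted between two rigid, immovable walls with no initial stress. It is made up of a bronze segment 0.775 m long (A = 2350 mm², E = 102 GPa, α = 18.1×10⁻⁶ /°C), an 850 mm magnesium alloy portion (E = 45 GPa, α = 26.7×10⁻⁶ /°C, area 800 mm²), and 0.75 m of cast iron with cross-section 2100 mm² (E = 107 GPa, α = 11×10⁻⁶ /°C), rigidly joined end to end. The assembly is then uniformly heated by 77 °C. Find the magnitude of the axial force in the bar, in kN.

If the supports were absent, the total length change would be Σ αᵢΔT Lᵢ = 18.1×10⁻⁶×77×775 + 26.7×10⁻⁶×77×850 + 11×10⁻⁶×77×750 = 3.463 mm.
The rigid supports impose zero overall length change; the single axial force P common to all segments must satisfy P Σ Lᵢ/(AᵢEᵢ) = δ_free.
Σ Lᵢ/(AᵢEᵢ) = 775/(2350×102×10³) + 850/(800×45×10³) + 750/(2100×107×10³) = 3.018×10⁻⁵ mm/N.
Hence P = δ_free / Σ(L/AE) = 3.463/3.018×10⁻⁵ = 114.7 kN (compressive).

P ≈ 115 kN (compressive)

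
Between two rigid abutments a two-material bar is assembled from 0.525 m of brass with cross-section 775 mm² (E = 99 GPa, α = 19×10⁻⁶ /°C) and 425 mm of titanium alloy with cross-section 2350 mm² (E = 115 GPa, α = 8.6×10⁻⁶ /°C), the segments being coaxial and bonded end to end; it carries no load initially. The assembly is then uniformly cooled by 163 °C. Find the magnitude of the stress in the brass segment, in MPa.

With the walls removed the bar would change length by δ_free = Σ αᵢΔT Lᵢ = 19×10⁻⁶×163×525 + 8.6×10⁻⁶×163×425 = 2.222 mm.
The rigid supports impose zero overall length change; the single axial force P common to all segments must satisfy P Σ Lᵢ/(AᵢEᵢ) = δ_free.
Σ Lᵢ/(AᵢEᵢ) = 525/(775×99×10³) + 425/(2350×115×10³) = 8.415×10⁻⁶ mm/N.
Hence P = δ_free / Σ(L/AE) = 2.222/8.415×10⁻⁶ = 264 kN (tensile).
σ_{brass} = P / A = 264000 / 775 = 340.7 MPa.

σ ≈ 341 MPa (tensile)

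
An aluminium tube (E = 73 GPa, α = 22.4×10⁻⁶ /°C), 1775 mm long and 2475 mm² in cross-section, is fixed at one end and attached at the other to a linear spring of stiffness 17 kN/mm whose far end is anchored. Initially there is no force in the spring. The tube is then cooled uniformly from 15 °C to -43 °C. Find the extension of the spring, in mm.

The unrestrained thermal change is αΔT L = 22.4×10⁻⁶ × 58 × 1775 = 2.306 mm.
Let P be the tensile force in the spring. The tube extends elastically by PL/(AE) and the spring stretches by P/k; together these equal δ_free.
So P = δ_free / [L/(AE) + 1/k] = 2.306 / [ 1775/(2475×73×10³) + 1/(17×10³) ].
P = 2.306 / 6.865×10⁻⁵ = 33590 N.
Spring extension = P/k = 33590/(17×10³) = 1.976 mm.

δ ≈ 1.98 mm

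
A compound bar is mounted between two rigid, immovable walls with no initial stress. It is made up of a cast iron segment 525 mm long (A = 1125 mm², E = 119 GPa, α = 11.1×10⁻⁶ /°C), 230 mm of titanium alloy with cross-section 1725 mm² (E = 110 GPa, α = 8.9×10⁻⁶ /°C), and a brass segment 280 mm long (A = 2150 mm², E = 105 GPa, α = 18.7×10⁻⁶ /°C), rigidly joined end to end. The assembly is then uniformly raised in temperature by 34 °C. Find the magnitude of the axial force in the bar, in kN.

If the supports were absent, the total length change would be Σ αᵢΔT Lᵢ = 11.1×10⁻⁶×34×525 + 8.9×10⁻⁶×34×230 + 18.7×10⁻⁶×34×280 = 0.4458 mm.
Since the ends are fixed, an axial force P builds up, equal in every segment, with P · Σ Lᵢ/(AᵢEᵢ) = δ_free.
The series flexibility is Σ Lᵢ/(AᵢEᵢ) = 525/(1125×119×10³) + 230/(1725×110×10³) + 280/(2150×105×10³) = 6.374×10⁻⁶ mm/N.
Hence P = δ_free / Σ(L/AE) = 0.4458/6.374×10⁻⁶ = 69.93 kN (compressive).

P ≈ 69.9 kN (compressive)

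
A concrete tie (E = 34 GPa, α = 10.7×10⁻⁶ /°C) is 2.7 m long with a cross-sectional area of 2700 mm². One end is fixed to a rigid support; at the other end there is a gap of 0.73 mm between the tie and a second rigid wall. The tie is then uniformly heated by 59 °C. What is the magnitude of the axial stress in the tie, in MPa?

If the wall were absent the tie would grow by αΔT L = 10.7×10⁻⁶ × 59 × 2700 = 1.705 mm.
After closing the 0.73 mm clearance, 1.705 − 0.73 = 0.9745 mm of expansion remains to be suppressed by the wall.
That suppressed elongation corresponds to σ = E·Δ/L = 34×10³ × 0.9745/2700 = 12.27 MPa.

σ ≈ 12.3 MPa (compressive)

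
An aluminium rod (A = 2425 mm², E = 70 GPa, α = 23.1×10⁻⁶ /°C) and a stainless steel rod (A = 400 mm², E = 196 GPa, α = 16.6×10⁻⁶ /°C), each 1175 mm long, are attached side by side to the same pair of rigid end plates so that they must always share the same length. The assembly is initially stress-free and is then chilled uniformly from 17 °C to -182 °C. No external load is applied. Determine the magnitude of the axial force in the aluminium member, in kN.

P ≈ 69.4 kN (tensile in the aluminium)

Equilibrium of a rigid end plate with no external load gives equal and opposite internal forces ±P in the two members. Since α_{aluminium} > α_{stainless steel}, cooling drives the aluminium into tension and the stainless steel into compression.
Equating the net (thermal + elastic) strains gives |α₁ − α₂|·ΔT = P·[1/(A₁E₁) + 1/(A₂E₂)].
|α₁ − α₂|·ΔT = 6.5×10⁻⁶ × 199 = 0.001293.
1/(A₁E₁) + 1/(A₂E₂) = 1/(2425×70×10³) + 1/(400×196×10³) = 1.865×10⁻⁸ N⁻¹.
P = 0.001293 / 1.865×10⁻⁸ = 69370 N = 69.37 kN.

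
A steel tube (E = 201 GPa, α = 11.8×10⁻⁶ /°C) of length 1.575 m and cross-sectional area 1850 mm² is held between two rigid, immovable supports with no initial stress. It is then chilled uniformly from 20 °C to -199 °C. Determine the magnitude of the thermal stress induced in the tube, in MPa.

Because both ends are immovable the net strain is zero, and the suppressed thermal strain is αΔT = 11.8×10⁻⁶ × 219 = 2584.2×10⁻⁶.
σ = EαΔT = 201×10³ × 11.8×10⁻⁶ × 219 = 519.4 MPa (tensile; the tube is trying to contract).

σ ≈ 519 MPa (tensile)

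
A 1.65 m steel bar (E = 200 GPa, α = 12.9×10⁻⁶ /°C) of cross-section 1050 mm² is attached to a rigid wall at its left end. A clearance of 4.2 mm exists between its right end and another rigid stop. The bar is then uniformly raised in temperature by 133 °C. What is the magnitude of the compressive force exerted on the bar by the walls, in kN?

P ≈ 0 kN

If the wall were absent the bar would grow by αΔT L = 12.9×10⁻⁶ × 133 × 1650 = 2.831 mm.
This is smaller than the 4.2 mm clearance, so the bar expands freely without reaching the stop — the stress is zero.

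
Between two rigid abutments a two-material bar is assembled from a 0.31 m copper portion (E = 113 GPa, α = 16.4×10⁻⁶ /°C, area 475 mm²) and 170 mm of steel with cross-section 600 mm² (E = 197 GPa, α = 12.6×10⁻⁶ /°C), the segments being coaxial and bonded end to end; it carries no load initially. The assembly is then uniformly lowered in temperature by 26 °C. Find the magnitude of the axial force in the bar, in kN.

If the supports were absent, the total length change would be Σ αᵢΔT Lᵢ = 16.4×10⁻⁶×26×310 + 12.6×10⁻⁶×26×170 = 0.1879 mm.
The walls prevent any net length change, so an axial force P (same in every segment) develops. Compatibility: P · Σ Lᵢ/(AᵢEᵢ) = δ_free.
Σ Lᵢ/(AᵢEᵢ) = 310/(475×113×10³) + 170/(600×197×10³) = 7.214×10⁻⁶ mm/N.
P = 0.1879 / 7.214×10⁻⁶ = 26040 N = 26.04 kN, tensile.

P ≈ 26 kN (tensile)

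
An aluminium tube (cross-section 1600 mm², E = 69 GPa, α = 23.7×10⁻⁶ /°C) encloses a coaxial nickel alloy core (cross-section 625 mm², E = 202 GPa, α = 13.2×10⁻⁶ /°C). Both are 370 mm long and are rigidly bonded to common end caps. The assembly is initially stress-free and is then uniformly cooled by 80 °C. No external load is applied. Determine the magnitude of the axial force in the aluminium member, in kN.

Equilibrium of a rigid end plate with no external load gives equal and opposite internal forces ±P in the two members. Since α_{aluminium} > α_{nickel alloy}, cooling drives the aluminium into tension and the nickel alloy into compression.
Equating the net (thermal + elastic) strains gives |α₁ − α₂|·ΔT = P·[1/(A₁E₁) + 1/(A₂E₂)].
|α₁ − α₂|·ΔT = 10.5×10⁻⁶ × 80 = 0.00084.
1/(A₁E₁) + 1/(A₂E₂) = 1/(1600×69×10³) + 1/(625×202×10³) = 1.698×10⁻⁸ N⁻¹.
P = 0.00084 / 1.698×10⁻⁸ = 49470 N = 49.47 kN.

P ≈ 49.5 kN (tensile in the aluminium)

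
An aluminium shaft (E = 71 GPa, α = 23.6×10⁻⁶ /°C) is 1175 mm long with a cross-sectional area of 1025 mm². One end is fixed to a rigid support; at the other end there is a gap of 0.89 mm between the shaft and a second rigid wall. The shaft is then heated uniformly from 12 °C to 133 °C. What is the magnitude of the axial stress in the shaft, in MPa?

σ ≈ 149 MPa (compressive)

Free thermal elongation = αΔT L = 23.6×10⁻⁶ × 121 × 1175 = 3.355 mm.
The gap closes (δ_free > 0.89 mm) and the wall then resists a further 3.355 − 0.89 = 2.465 mm of expansion.
That suppressed elongation corresponds to σ = E·Δ/L = 71×10³ × 2.465/1175 = 149 MPa.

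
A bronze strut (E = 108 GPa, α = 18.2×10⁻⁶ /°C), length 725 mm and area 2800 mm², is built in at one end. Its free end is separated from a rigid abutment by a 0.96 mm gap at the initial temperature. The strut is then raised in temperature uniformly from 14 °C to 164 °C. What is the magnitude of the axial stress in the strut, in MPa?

σ ≈ 152 MPa (compressive)

If the wall were absent the strut would grow by αΔT L = 18.2×10⁻⁶ × 150 × 725 = 1.979 mm.
The gap closes (δ_free > 0.96 mm) and the wall then resists a further 1.979 − 0.96 = 1.019 mm of expansion.
Compatibility: PL/(AE) = 1.019 mm, so σ = P/A = E × (1.019/725) = 151.8 MPa.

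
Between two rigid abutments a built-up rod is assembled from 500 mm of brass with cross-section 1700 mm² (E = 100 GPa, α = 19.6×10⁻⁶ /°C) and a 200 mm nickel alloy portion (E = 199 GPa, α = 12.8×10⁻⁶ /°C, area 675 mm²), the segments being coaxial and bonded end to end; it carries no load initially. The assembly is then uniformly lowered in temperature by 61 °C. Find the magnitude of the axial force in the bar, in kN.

P ≈ 170 kN (tensile)

If the supports were absent, the total length change would be Σ αᵢΔT Lᵢ = 19.6×10⁻⁶×61×500 + 12.8×10⁻⁶×61×200 = 0.754 mm.
The walls prevent any net length change, so an axial force P (same in every segment) develops. Compatibility: P · Σ Lᵢ/(AᵢEᵢ) = δ_free.
Σ Lᵢ/(AᵢEᵢ) = 500/(1700×100×10³) + 200/(675×199×10³) = 4.43×10⁻⁶ mm/N.
P = 0.754 / 4.43×10⁻⁶ = 170200 N = 170.2 kN, tensile.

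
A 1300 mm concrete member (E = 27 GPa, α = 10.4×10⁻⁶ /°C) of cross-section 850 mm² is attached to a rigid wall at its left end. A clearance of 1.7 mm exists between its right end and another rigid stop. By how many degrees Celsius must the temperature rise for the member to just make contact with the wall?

The gap closes when αΔT L = 1.7 mm, since the member is still unstressed at that instant.
ΔT = 1.7 / (10.4×10⁻⁶ × 1300) = 125.7 °C.

ΔT ≈ 126 °C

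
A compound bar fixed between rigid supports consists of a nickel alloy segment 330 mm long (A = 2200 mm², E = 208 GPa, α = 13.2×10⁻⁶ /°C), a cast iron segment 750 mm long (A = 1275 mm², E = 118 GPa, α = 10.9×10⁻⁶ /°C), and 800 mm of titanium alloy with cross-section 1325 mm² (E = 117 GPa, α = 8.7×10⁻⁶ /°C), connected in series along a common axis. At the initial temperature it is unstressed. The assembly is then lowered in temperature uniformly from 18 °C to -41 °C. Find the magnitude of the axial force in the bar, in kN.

P ≈ 106 kN (tensile)

Free thermal contraction of the whole bar: Σ αᵢΔT Lᵢ = 13.2×10⁻⁶×59×330 + 10.9×10⁻⁶×59×750 + 8.7×10⁻⁶×59×800 = 1.15 mm.
Since the ends are fixed, an axial force P builds up, equal in every segment, with P · Σ Lᵢ/(AᵢEᵢ) = δ_free.
The series flexibility is Σ Lᵢ/(AᵢEᵢ) = 330/(2200×208×10³) + 750/(1275×118×10³) + 800/(1325×117×10³) = 1.087×10⁻⁵ mm/N.
So P = 1.15 / 1.087×10⁻⁵ = 105.8 kN, tensile.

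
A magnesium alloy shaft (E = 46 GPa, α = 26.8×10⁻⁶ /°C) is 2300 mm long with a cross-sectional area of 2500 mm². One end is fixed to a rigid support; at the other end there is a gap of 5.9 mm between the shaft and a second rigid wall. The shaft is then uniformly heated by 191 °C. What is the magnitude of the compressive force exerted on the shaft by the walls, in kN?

Unrestrained expansion: δ_free = αΔT L = 26.8×10⁻⁶ × 191 × 2300 = 11.77 mm.
After closing the 5.9 mm clearance, 11.77 − 5.9 = 5.873 mm of expansion remains to be suppressed by the wall.
So σ = E(δ_free − g)/L = 46×10³ × 5.873/2300 = 117.5 MPa.
Force on the wall = σA = 117.5 × 2500 mm² = 293.7 kN.

P ≈ 294 kN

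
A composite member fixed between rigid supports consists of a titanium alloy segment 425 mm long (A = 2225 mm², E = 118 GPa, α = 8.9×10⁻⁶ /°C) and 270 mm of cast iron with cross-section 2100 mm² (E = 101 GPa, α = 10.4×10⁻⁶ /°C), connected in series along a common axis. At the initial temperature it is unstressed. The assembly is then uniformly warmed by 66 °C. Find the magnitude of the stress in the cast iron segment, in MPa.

σ ≈ 71.6 MPa (compressive)

With the walls removed the bar would change length by δ_free = Σ αᵢΔT Lᵢ = 8.9×10⁻⁶×66×425 + 10.4×10⁻⁶×66×270 = 0.435 mm.
The rigid supports impose zero overall length change; the single axial force P common to all segments must satisfy P Σ Lᵢ/(AᵢEᵢ) = δ_free.
The series flexibility is Σ Lᵢ/(AᵢEᵢ) = 425/(2225×118×10³) + 270/(2100×101×10³) = 2.892×10⁻⁶ mm/N.
So P = 0.435 / 2.892×10⁻⁶ = 150.4 kN, compressive.
σ_{cast iron} = P / A = 150400 / 2100 = 71.63 MPa.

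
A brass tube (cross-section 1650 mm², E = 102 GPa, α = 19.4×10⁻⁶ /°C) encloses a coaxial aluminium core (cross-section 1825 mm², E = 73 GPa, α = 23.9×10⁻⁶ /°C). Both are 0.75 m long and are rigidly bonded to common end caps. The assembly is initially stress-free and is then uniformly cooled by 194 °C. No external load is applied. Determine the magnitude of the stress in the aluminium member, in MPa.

The aluminium has the larger α, so on cooling it would change length more than the brass if both were free. The rigid plates force a common final length, so the aluminium is put into tension and the brass into compression, with equal and opposite forces P (no external load).
Compatibility of the two members (thermal + elastic change equal): (α₁ − α₂)ΔT = P·[1/(A₁E₁) + 1/(A₂E₂)].
|α₁ − α₂|·ΔT = 4.5×10⁻⁶ × 194 = 0.000873.
1/(A₁E₁) + 1/(A₂E₂) = 1/(1650×102×10³) + 1/(1825×73×10³) = 1.345×10⁻⁸ N⁻¹.
So P = 0.000873 / 1.345×10⁻⁸ = 64.92 kN.
σ_{aluminium} = P/A₂ = 64920/1825 = 35.57 MPa, tensile.

σ ≈ 35.6 MPa (tensile)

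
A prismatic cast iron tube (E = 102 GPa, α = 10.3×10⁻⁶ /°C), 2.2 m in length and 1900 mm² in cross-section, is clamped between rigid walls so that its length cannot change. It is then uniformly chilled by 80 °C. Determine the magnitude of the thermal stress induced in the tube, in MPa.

σ ≈ 84 MPa (tensile)

The supports are rigid, so the total axial strain is zero. The restrained thermal strain is ε = αΔT = 10.3×10⁻⁶ × 80 = 824×10⁻⁶.
σ = EαΔT = 102×10³ × 10.3×10⁻⁶ × 80 = 84.05 MPa (tensile; the tube is trying to contract).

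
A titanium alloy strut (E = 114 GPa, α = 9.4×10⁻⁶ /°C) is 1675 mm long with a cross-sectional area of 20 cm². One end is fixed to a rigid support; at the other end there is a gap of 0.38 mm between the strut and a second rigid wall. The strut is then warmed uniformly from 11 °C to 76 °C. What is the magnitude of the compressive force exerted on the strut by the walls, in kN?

Unrestrained expansion: δ_free = αΔT L = 9.4×10⁻⁶ × 65 × 1675 = 1.023 mm.
After closing the 0.38 mm clearance, 1.023 − 0.38 = 0.6434 mm of expansion remains to be suppressed by the wall.
So σ = E(δ_free − g)/L = 114×10³ × 0.6434/1675 = 43.79 MPa.
Force on the wall = σA = 43.79 × 2000 mm² = 87.58 kN.

P ≈ 87.6 kN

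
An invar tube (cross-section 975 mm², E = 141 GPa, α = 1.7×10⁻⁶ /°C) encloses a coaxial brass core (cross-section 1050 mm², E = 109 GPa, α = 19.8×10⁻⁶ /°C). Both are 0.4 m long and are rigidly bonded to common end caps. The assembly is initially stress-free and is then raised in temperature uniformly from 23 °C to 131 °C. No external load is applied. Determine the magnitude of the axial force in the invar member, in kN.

The brass has the larger α, so on heating it would change length more than the invar if both were free. The rigid plates force a common final length, so the brass is put into compression and the invar into tension, with equal and opposite forces P (no external load).
Setting the final lengths equal and cancelling L: (α₁ − α₂)ΔT = P/(A₁E₁) + P/(A₂E₂).
|α₁ − α₂|·ΔT = 18.1×10⁻⁶ × 108 = 0.001955.
1/(A₁E₁) + 1/(A₂E₂) = 1/(975×141×10³) + 1/(1050×109×10³) = 1.601×10⁻⁸ N⁻¹.
P = 0.001955 / 1.601×10⁻⁸ = 122100 N = 122.1 kN.

P ≈ 122 kN (tensile in the invar)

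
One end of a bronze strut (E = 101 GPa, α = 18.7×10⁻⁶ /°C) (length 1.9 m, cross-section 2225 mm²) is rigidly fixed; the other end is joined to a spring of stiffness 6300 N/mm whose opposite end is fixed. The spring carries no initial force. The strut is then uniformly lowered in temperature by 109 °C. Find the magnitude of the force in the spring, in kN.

The unrestrained thermal change is αΔT L = 18.7×10⁻⁶ × 109 × 1900 = 3.873 mm.
Let P be the tensile force in the spring. The strut extends elastically by PL/(AE) and the spring stretches by P/k; together these equal δ_free.
So P = δ_free / [L/(AE) + 1/k] = 3.873 / [ 1900/(2225×101×10³) + 1/(6300) ].
P = 3.873 / 0.0001672 = 23160 N.

P ≈ 23.2 kN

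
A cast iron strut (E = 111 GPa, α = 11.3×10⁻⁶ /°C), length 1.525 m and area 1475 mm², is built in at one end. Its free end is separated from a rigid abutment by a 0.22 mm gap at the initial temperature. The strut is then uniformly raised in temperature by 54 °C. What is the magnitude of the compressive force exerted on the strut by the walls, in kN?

If the wall were absent the strut would grow by αΔT L = 11.3×10⁻⁶ × 54 × 1525 = 0.9306 mm.
The gap closes (δ_free > 0.22 mm) and the wall then resists a further 0.9306 − 0.22 = 0.7106 mm of expansion.
That suppressed elongation corresponds to σ = E·Δ/L = 111×10³ × 0.7106/1525 = 51.72 MPa.
P = σA = 51.72 × 1475 = 76.29 kN.

P ≈ 76.3 kN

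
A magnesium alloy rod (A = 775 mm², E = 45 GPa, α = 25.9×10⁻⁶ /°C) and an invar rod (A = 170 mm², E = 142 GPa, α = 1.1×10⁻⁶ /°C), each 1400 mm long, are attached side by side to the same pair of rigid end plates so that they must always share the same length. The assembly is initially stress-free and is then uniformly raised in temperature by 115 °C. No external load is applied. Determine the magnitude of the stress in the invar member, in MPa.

Both members must finish at the same length. With the larger α, the magnesium alloy tends to over-expand; the plates restrain it, putting the magnesium alloy in compression and the invar in tension. With no external load the two internal forces are equal and opposite, magnitude P.
Compatibility of the two members (thermal + elastic change equal): (α₁ − α₂)ΔT = P·[1/(A₁E₁) + 1/(A₂E₂)].
|α₁ − α₂|·ΔT = 24.8×10⁻⁶ × 115 = 0.002852.
1/(A₁E₁) + 1/(A₂E₂) = 1/(775×45×10³) + 1/(170×142×10³) = 7.01×10⁻⁸ N⁻¹.
P = 0.002852 / 7.01×10⁻⁸ = 40690 N = 40.69 kN.
σ_{invar} = P/A₂ = 40690/170 = 239.3 MPa, tensile.

σ ≈ 239 MPa (tensile)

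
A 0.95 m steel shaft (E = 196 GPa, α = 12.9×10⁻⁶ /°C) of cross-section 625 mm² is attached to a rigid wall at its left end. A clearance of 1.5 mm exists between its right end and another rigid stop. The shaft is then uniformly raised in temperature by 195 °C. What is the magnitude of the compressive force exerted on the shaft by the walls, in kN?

Free thermal elongation = αΔT L = 12.9×10⁻⁶ × 195 × 950 = 2.39 mm.
The gap closes (δ_free > 1.5 mm) and the wall then resists a further 2.39 − 1.5 = 0.8897 mm of expansion.
So σ = E(δ_free − g)/L = 196×10³ × 0.8897/950 = 183.6 MPa.
Force on the wall = σA = 183.6 × 625 mm² = 114.7 kN.

P ≈ 115 kN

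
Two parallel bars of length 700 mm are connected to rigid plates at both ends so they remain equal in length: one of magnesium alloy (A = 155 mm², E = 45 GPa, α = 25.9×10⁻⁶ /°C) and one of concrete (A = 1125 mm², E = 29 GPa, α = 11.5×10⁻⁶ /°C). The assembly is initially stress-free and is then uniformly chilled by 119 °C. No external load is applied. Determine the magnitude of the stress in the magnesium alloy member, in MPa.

Equilibrium of a rigid end plate with no external load gives equal and opposite internal forces ±P in the two members. Since α_{magnesium alloy} > α_{concrete}, cooling drives the magnesium alloy into tension and the concrete into compression.
Equating the net (thermal + elastic) strains gives |α₁ − α₂|·ΔT = P·[1/(A₁E₁) + 1/(A₂E₂)].
|α₁ − α₂|·ΔT = 14.4×10⁻⁶ × 119 = 0.001714.
1/(A₁E₁) + 1/(A₂E₂) = 1/(155×45×10³) + 1/(1125×29×10³) = 1.74×10⁻⁷ N⁻¹.
So P = 0.001714 / 1.74×10⁻⁷ = 9.847 kN.
σ_{magnesium alloy} = P/A₁ = 9847/155 = 63.53 MPa, tensile.

σ ≈ 63.5 MPa (tensile)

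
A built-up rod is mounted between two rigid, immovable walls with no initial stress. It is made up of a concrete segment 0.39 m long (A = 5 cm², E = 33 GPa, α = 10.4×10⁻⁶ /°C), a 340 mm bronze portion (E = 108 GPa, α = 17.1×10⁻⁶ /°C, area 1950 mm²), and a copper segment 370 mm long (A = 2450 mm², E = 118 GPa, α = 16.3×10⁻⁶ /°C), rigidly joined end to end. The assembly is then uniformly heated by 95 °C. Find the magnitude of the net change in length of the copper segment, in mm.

With the walls removed the bar would change length by δ_free = Σ αᵢΔT Lᵢ = 10.4×10⁻⁶×95×390 + 17.1×10⁻⁶×95×340 + 16.3×10⁻⁶×95×370 = 1.511 mm.
Since the ends are fixed, an axial force P builds up, equal in every segment, with P · Σ Lᵢ/(AᵢEᵢ) = δ_free.
The series flexibility is Σ Lᵢ/(AᵢEᵢ) = 390/(500×33×10³) + 340/(1950×108×10³) + 370/(2450×118×10³) = 2.653×10⁻⁵ mm/N.
P = 1.511 / 2.653×10⁻⁵ = 56940 N = 56.94 kN, compressive.
For the copper segment, free thermal change = 16.3×10⁻⁶×95×370 = 0.5729 mm and elastic change from P = 56940×370/(2450×118×10³) = 0.07287 mm; these oppose, so the net change is 0.5 mm (segment lengthens).

|ΔL| ≈ 0.5 mm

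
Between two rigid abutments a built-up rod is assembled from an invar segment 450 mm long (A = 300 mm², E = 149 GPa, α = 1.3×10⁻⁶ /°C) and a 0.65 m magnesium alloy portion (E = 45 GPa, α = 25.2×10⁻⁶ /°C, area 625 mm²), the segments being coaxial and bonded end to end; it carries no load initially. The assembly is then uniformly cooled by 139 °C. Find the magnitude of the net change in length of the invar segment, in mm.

|ΔL| ≈ 0.634 mm

If the supports were absent, the total length change would be Σ αᵢΔT Lᵢ = 1.3×10⁻⁶×139×450 + 25.2×10⁻⁶×139×650 = 2.358 mm.
The rigid supports impose zero overall length change; the single axial force P common to all segments must satisfy P Σ Lᵢ/(AᵢEᵢ) = δ_free.
Σ Lᵢ/(AᵢEᵢ) = 450/(300×149×10³) + 650/(625×45×10³) = 3.318×10⁻⁵ mm/N.
So P = 2.358 / 3.318×10⁻⁵ = 71.07 kN, tensile.
For the invar segment, free thermal change = 1.3×10⁻⁶×139×450 = 0.08131 mm and elastic change from P = 71070×450/(300×149×10³) = 0.7155 mm; these oppose, so the net change is 0.634 mm (segment lengthens).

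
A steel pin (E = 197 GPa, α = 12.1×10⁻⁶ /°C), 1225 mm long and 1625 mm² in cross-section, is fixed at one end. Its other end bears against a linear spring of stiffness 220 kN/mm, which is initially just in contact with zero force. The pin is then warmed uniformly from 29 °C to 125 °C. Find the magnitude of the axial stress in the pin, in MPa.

Free thermal expansion: δ_free = αΔT L = 12.1×10⁻⁶ × 96 × 1225 = 1.423 mm.
With a force P in the spring, the elastic change of the pin is PL/(AE) and that of the spring is P/k; compatibility requires their sum to equal δ_free.
P [ L/(AE) + 1/k ] = δ_free → P [ 1225/(1625×197×10³) + 1/(220×10³) ] = 1.423.
P = 1.423 / 8.372×10⁻⁶ = 170000 N.
σ = P/A = 170000/1625 = 104.6 MPa.

σ ≈ 105 MPa (compressive)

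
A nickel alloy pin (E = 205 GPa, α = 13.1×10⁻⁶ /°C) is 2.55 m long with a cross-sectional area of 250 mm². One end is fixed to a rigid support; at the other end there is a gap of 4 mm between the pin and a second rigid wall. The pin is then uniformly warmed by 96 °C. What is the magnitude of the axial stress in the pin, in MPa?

σ ≈ 0 MPa

Unrestrained expansion: δ_free = αΔT L = 13.1×10⁻⁶ × 96 × 2550 = 3.207 mm.
Since δ_free = 3.21 mm is less than the 4 mm gap, the pin never touches the wall. No axial force develops.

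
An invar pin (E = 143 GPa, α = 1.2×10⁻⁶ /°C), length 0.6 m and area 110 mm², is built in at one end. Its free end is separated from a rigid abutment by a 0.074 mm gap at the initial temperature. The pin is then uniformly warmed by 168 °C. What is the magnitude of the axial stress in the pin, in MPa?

σ ≈ 11.2 MPa (compressive)

Unrestrained expansion: δ_free = αΔT L = 1.2×10⁻⁶ × 168 × 600 = 0.121 mm.
After closing the 0.074 mm clearance, 0.121 − 0.074 = 0.04696 mm of expansion remains to be suppressed by the wall.
Compatibility: PL/(AE) = 0.04696 mm, so σ = P/A = E × (0.04696/600) = 11.19 MPa.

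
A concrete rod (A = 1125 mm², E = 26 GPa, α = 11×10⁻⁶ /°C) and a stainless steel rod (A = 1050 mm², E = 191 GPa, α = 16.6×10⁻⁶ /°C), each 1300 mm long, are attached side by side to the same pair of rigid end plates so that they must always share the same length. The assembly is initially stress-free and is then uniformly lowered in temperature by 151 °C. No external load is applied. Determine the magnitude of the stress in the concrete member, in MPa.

The stainless steel has the larger α, so on cooling it would change length more than the concrete if both were free. The rigid plates force a common final length, so the stainless steel is put into tension and the concrete into compression, with equal and opposite forces P (no external load).
Equating the net (thermal + elastic) strains gives |α₁ − α₂|·ΔT = P·[1/(A₁E₁) + 1/(A₂E₂)].
|α₁ − α₂|·ΔT = 5.6×10⁻⁶ × 151 = 0.0008456.
1/(A₁E₁) + 1/(A₂E₂) = 1/(1125×26×10³) + 1/(1050×191×10³) = 3.917×10⁻⁸ N⁻¹.
So P = 0.0008456 / 3.917×10⁻⁸ = 21.59 kN.
σ_{concrete} = P/A₁ = 21590/1125 = 19.19 MPa, compressive.

σ ≈ 19.2 MPa (compressive)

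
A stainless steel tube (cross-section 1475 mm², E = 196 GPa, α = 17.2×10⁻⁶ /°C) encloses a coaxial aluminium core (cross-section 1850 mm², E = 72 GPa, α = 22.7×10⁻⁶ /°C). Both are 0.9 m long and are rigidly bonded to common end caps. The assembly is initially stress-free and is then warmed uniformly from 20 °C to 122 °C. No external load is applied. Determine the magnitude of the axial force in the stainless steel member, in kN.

P ≈ 51.2 kN (tensile in the stainless steel)

Equilibrium of a rigid end plate with no external load gives equal and opposite internal forces ±P in the two members. Since α_{aluminium} > α_{stainless steel}, heating drives the aluminium into compression and the stainless steel into tension.
Equating the net (thermal + elastic) strains gives |α₁ − α₂|·ΔT = P·[1/(A₁E₁) + 1/(A₂E₂)].
|α₁ − α₂|·ΔT = 5.5×10⁻⁶ × 102 = 0.000561.
1/(A₁E₁) + 1/(A₂E₂) = 1/(1475×196×10³) + 1/(1850×72×10³) = 1.097×10⁻⁸ N⁻¹.
P = 0.000561 / 1.097×10⁻⁸ = 51160 N = 51.16 kN.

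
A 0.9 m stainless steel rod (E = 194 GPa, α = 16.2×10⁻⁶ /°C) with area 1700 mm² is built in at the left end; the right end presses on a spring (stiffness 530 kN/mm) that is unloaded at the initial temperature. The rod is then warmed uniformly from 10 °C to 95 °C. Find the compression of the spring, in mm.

Free thermal expansion: δ_free = αΔT L = 16.2×10⁻⁶ × 85 × 900 = 1.239 mm.
With a force P in the spring, the elastic change of the rod is PL/(AE) and that of the spring is P/k; compatibility requires their sum to equal δ_free.
P [ L/(AE) + 1/k ] = δ_free → P [ 900/(1700×194×10³) + 1/(530×10³) ] = 1.239.
P = 1.239 / 4.616×10⁻⁶ = 268500 N.
Spring compression = P/k = 268500/(530×10³) = 0.5066 mm.

δ ≈ 0.507 mm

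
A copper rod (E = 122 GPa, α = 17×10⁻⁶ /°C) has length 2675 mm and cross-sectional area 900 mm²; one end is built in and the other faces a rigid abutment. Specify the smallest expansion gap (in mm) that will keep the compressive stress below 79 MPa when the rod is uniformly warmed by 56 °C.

g ≈ 0.814 mm

With no wall the rod would lengthen by αΔT L = 17×10⁻⁶ × 56 × 2675 = 2.547 mm.
At the allowable stress the elastic shortening the wall may impose is σL/E = 79 × 2675 / (122×10³) = 1.732 mm.
The gap must absorb the remainder: g_min = 2.547 − 1.732 = 0.8144 mm.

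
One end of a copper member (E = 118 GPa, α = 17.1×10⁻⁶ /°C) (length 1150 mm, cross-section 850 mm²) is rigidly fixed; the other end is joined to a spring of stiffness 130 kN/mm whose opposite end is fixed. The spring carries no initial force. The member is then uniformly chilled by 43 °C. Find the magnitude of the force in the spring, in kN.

Free thermal contraction: δ_free = αΔT L = 17.1×10⁻⁶ × 43 × 1150 = 0.8456 mm.
With a force P in the spring, the elastic change of the member is PL/(AE) and that of the spring is P/k; compatibility requires their sum to equal δ_free.
So P = δ_free / [L/(AE) + 1/k] = 0.8456 / [ 1150/(850×118×10³) + 1/(130×10³) ].
P = 0.8456 / 1.916×10⁻⁵ = 44140 N.

P ≈ 44.1 kN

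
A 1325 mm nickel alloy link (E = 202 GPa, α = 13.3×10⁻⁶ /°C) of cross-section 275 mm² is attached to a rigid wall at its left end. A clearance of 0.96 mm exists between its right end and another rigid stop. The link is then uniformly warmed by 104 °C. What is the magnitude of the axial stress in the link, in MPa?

Free thermal elongation = αΔT L = 13.3×10⁻⁶ × 104 × 1325 = 1.833 mm.
The gap closes (δ_free > 0.96 mm) and the wall then resists a further 1.833 − 0.96 = 0.8727 mm of expansion.
So σ = E(δ_free − g)/L = 202×10³ × 0.8727/1325 = 133.1 MPa.

σ ≈ 133 MPa (compressive)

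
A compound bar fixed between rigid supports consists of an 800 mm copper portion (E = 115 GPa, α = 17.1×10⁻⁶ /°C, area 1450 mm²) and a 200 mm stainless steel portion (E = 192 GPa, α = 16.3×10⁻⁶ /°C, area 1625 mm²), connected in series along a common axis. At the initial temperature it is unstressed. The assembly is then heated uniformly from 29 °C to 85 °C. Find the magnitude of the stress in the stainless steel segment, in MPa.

σ ≈ 107 MPa (compressive)

With the walls removed the bar would change length by δ_free = Σ αᵢΔT Lᵢ = 17.1×10⁻⁶×56×800 + 16.3×10⁻⁶×56×200 = 0.9486 mm.
The rigid supports impose zero overall length change; the single axial force P common to all segments must satisfy P Σ Lᵢ/(AᵢEᵢ) = δ_free.
The series flexibility is Σ Lᵢ/(AᵢEᵢ) = 800/(1450×115×10³) + 200/(1625×192×10³) = 5.439×10⁻⁶ mm/N.
P = 0.9486 / 5.439×10⁻⁶ = 174400 N = 174.4 kN, compressive.
σ_{stainless steel} = P / A = 174400 / 1625 = 107.3 MPa.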